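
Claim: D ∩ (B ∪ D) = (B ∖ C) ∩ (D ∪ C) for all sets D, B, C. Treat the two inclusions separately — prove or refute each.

Forward inclusion. This inclusion fails. Take D = {1}, B = ∅, C = ∅; then 1 ∈ D ∩ (B ∪ D) but 1 ∉ (B ∖ C) ∩ (D ∪ C).

Reverse inclusion. Let x ∈ (B ∖ C) ∩ (D ∪ C). Then x ∈ D ∩ B and x ∉ C, from which x ∈ D ∩ (B ∪ D).

The sets are not equal: only the reverse inclusion holds.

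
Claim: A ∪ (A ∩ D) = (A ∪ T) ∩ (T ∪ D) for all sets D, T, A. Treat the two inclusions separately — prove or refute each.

Neither inclusion holds.

Forward inclusion. This inclusion fails. Take D = ∅, T = ∅, A = {1}; then 1 ∈ A ∪ (A ∩ D) but 1 ∉ (A ∪ T) ∩ (T ∪ D).

Reverse inclusion. This inclusion fails. Take D = ∅, T = {1}, A = ∅; then 1 ∈ (A ∪ T) ∩ (T ∪ D) but 1 ∉ A ∪ (A ∩ D).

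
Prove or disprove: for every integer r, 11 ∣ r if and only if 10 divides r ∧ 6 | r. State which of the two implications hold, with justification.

Neither direction holds.

Forward direction. This fails: take r = 11. Certainly 11 ∣ 11, but 10 ∤ 11.

Converse. This fails: take r = 30. Both 10 ∣ 30 and 6 ∣ 30, yet 30 is not a multiple of 11 (since 30 = 2·11 + 8), so 11 ∤ 30.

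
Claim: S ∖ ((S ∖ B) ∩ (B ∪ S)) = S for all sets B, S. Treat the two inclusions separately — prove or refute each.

(⟸) This inclusion fails. Take B = ∅, S = {1}; then 1 ∈ S but 1 ∉ S ∖ ((S ∖ B) ∩ (B ∪ S)).

(⟹) Let x ∈ S ∖ ((S ∖ B) ∩ (B ∪ S)). Then x ∈ B ∩ S, from which x ∈ S.

The sets are not equal: only the forward inclusion holds.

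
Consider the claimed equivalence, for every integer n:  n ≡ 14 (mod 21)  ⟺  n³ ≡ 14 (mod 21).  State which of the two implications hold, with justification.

Equivalent; both directions hold.

(→) Suppose n ≡ 14 (mod 21). Write n = 21j + 14. Then (21j + 14)³ = 9261j³ + 18522j² + 12348j + 2744 = 21(441j³ + 882j² + 588j + 130) + 14, so n³ ≡ 14 (mod 21).

(←) Conversely, suppose n³ ≡ 14 (mod 21). The only residue r in {0, …, 20} with r³ ≡ 14 (mod 21) is r = 14, so n ≡ 14 (mod 21).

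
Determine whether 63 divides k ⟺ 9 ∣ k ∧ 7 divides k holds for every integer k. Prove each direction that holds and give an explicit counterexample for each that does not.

(⇒) If 63 ∣ k, write k = 63q. Since 63 = 7·9, k = 9·(7q), so 9 ∣ k; and since 63 = 9·7, k = 7·(9q), so 7 ∣ k.

(⇐) Suppose 9 ∣ k and 7 ∣ k. Any common multiple of 9 and 7 is a multiple of their lcm; here gcd(9, 7) = 1, so lcm(9, 7) = 9·7 = 63, so 63 ∣ k.

The biconditional holds.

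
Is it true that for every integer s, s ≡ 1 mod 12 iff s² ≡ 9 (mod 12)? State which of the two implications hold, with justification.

Neither direction holds.

[⇒] This fails: take s = 1. Then 1 ≡ 1 (mod 12), but 1² = 1 ≡ 1 (mod 12), not 9.

[⇐] This fails: take s = 3. Then 3² = 9 ≡ 9 (mod 12), yet 3 ≡ 3 (mod 12), not 1.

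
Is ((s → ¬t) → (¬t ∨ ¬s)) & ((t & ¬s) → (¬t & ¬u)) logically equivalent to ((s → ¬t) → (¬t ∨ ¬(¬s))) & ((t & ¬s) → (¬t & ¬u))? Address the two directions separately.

The biconditional holds.

(→) Assume the antecedent. If s is true, the consequent reduces to true regardless of the other variables. If s is false, the antecedent forces (s = F, t = F, u = F) or (s = F, t = F, u = T), and the consequent holds there. Either way the consequent holds.

(←) Assume the antecedent. If s is true, the consequent reduces to true regardless of the other variables. If s is false, the antecedent forces (s = F, t = F, u = F) or (s = F, t = F, u = T), and the consequent holds there. Either way the consequent holds.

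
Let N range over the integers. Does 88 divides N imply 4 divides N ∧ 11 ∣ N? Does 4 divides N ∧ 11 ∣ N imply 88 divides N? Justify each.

(⇒) If 88 ∣ N, write N = 88q. Since 88 = 22·4, N = 4·(22q), so 4 ∣ N; and since 88 = 8·11, N = 11·(8q), so 11 ∣ N.

(⇐) This fails: take N = 44. Both 4 ∣ 44 and 11 ∣ 44, yet 44 is not a multiple of 88 (since 44 = 0·88 + 44), so 88 ∤ 44.

The forward direction holds; the converse fails.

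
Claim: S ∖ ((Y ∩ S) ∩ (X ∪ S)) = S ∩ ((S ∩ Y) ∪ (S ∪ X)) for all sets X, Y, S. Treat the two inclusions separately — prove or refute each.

The sets are not equal: only the forward inclusion holds.

(⊆) Let x ∈ S ∖ ((Y ∩ S) ∩ (X ∪ S)). Then either x ∈ S and x ∉ X, Y; or x ∈ X ∩ S and x ∉ Y. In each case x ∈ S ∩ ((S ∩ Y) ∪ (S ∪ X)), so S ∖ ((Y ∩ S) ∩ (X ∪ S)) ⊆ S ∩ ((S ∩ Y) ∪ (S ∪ X)).

(⊇) This inclusion fails. Take X = ∅, Y = {1}, S = {1}; then 1 ∈ S ∩ ((S ∩ Y) ∪ (S ∪ X)) but 1 ∉ S ∖ ((Y ∩ S) ∩ (X ∪ S)).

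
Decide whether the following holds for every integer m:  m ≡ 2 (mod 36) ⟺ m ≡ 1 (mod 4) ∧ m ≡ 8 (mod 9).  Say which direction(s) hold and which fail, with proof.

Both directions fail.

(⇒) This fails: m = 2 gives 2 ≡ 2 (mod 36) but 2 ≡ 2 (mod 4), so the conjunction on the right does not hold.

(⇐) This fails: m = 17 satisfies both congruences on the right (17 ≡ 1 mod 4 and 17 ≡ 8 mod 9) yet 17 ≡ 17 (mod 36), not 2.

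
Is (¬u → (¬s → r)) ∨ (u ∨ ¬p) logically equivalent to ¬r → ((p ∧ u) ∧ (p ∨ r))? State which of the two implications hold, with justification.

Converse. Assume the antecedent. If r is true, (¬u → (¬s → r)) ∨ (u ∨ ¬p) reduces to true regardless of the other variables. If r is false, the antecedent forces (p = T, s = F, r = F, u = T) or (p = T, s = T, r = F, u = T), and (¬u → (¬s → r)) ∨ (u ∨ ¬p) holds there. Either way (¬u → (¬s → r)) ∨ (u ∨ ¬p) holds.

Forward direction. This fails. Under p = F, s = F, r = F, u = F, the left side is true but the right side is false.

Not equivalent: only (⇐) holds.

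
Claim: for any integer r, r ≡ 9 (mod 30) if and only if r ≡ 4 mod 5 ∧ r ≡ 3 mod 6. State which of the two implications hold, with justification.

Both directions hold.

Forward direction. Suppose r ≡ 9 (mod 30); write r = 30j + 9. Since 5 ∣ 30, reducing mod 5 gives r ≡ 9 ≡ 4 (mod 5); since 6 ∣ 30, reducing mod 6 gives r ≡ 9 ≡ 3 (mod 6).

Converse. If r ≡ 4 (mod 5) and r ≡ 3 (mod 6), then by the Chinese remainder theorem r ≡ 9 (mod 30). This is exactly r ≡ 9 (mod 30).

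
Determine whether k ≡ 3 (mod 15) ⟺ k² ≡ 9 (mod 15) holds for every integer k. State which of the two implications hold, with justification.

Forward direction. Suppose k ≡ 3 (mod 15). Write k = 15j + 3. Then (15j + 3)² = 225j² + 90j + 9 = 15(15j² + 6j) + 9, so k² ≡ 9 (mod 15).

Converse. This fails: take k = 12. Then 12² = 144 ≡ 9 (mod 15), yet 12 ≡ 12 (mod 15), not 3.

Not equivalent: only (⇒) holds.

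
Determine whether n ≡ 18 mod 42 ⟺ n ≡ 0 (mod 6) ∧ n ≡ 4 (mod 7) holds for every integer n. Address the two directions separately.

Both directions hold.

(→) Suppose n ≡ 18 (mod 42); write n = 42j + 18. Since 6 ∣ 42, reducing mod 6 gives n ≡ 18 ≡ 0 (mod 6); since 7 ∣ 42, reducing mod 7 gives n ≡ 18 ≡ 4 (mod 7).

(←) Conversely, if n ≡ 0 (mod 6) and n ≡ 4 (mod 7), then by the Chinese remainder theorem n ≡ 18 (mod 42). This is exactly n ≡ 18 (mod 42).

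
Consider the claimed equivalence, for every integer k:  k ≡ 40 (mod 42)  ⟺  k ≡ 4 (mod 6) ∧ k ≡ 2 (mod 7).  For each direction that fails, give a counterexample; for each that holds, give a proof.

Forward direction. This fails: k = 40 gives 40 ≡ 40 (mod 42) but 40 ≡ 5 (mod 7), so the conjunction on the right does not hold.

Converse. This fails: k = 16 satisfies both congruences on the right (16 ≡ 4 mod 6 and 16 ≡ 2 mod 7) yet 16 ≡ 16 (mod 42), not 40.

(⇒) fails and (⇐) fails.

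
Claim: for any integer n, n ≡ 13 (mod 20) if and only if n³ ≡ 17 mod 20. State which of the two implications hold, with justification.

Forward direction. Suppose n ≡ 13 (mod 20). Write n = 20j + 13. Then (20j + 13)³ = 8000j³ + 15600j² + 10140j + 2197 = 20(400j³ + 780j² + 507j + 109) + 17, so n³ ≡ 17 (mod 20).

Converse. Suppose n³ ≡ 17 (mod 20). The only residue r in {0, …, 19} with r³ ≡ 17 (mod 20) is r = 13, so n ≡ 13 (mod 20).

Both implications hold.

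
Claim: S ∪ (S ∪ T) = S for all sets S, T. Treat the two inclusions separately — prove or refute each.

(⟹) This inclusion fails. Take S = ∅, T = {1}; then 1 ∈ S ∪ (S ∪ T) but 1 ∉ S.

(⟸) Let x ∈ S. Then either x ∈ S and x ∉ T; or x ∈ S ∩ T. In each case x ∈ S ∪ (S ∪ T), so S ⊆ S ∪ (S ∪ T).

The sets are not equal: only the reverse inclusion holds.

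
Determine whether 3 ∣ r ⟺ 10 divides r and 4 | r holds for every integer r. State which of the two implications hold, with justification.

(→) This fails: take r = 3. Certainly 3 ∣ 3, but 10 ∤ 3.

(←) This fails: take r = 20. Both 10 ∣ 20 and 4 ∣ 20, yet 20 is not a multiple of 3 (since 20 = 6·3 + 2), so 3 ∤ 20.

Both directions fail.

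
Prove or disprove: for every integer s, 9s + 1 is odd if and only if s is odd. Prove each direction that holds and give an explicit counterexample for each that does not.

(⇒) fails and (⇐) fails.

(⇒) This fails: s = 4 gives 9s + 1 = 37, which is odd, but 4 is even, not odd.

(⇐) This also fails: s = 5 is odd, but 9s + 1 = 46 is even, not odd.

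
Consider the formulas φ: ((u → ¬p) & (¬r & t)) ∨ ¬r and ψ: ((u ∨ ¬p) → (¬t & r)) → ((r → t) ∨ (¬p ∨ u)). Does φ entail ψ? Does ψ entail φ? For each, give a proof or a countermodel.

[⇒] Assume the antecedent. If r is true, the antecedent cannot hold. If r is false, the consequent reduces to true regardless of the other variables. Either way the consequent holds.

[⇐] This fails. Under u = F, t = F, p = F, r = T, the left side is false but the right side is true.

Not equivalent: only (⇒) holds.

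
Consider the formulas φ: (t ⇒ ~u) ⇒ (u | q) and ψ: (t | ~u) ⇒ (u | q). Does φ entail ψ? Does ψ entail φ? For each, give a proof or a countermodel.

The biconditional holds.

(⟹) Assume the antecedent. If q is true, (t | ~u) ⇒ (u | q) reduces to true regardless of the other variables. If q is false, the antecedent forces (q = F, t = F, u = T) or (q = F, t = T, u = T), and (t | ~u) ⇒ (u | q) holds there. Either way (t | ~u) ⇒ (u | q) holds.

(⟸) Assume the antecedent. If q is true, (t ⇒ ~u) ⇒ (u | q) reduces to true regardless of the other variables. If q is false, the antecedent forces (q = F, t = F, u = T) or (q = F, t = T, u = T), and (t ⇒ ~u) ⇒ (u | q) holds there. Either way (t ⇒ ~u) ⇒ (u | q) holds.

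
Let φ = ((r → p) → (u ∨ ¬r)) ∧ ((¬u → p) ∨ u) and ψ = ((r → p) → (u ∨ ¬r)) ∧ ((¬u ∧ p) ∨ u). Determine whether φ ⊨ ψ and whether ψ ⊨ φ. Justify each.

Both directions hold; the statement is true.

(⟹) Assume the antecedent. If u is true, the consequent reduces to true regardless of the other variables. If u is false, the antecedent forces (u = F, p = T, r = F), and the consequent holds there. Either way the consequent holds.

(⟸) Assume the antecedent. If u is true, the consequent reduces to true regardless of the other variables. If u is false, the antecedent forces (u = F, p = T, r = F), and the consequent holds there. Either way the consequent holds.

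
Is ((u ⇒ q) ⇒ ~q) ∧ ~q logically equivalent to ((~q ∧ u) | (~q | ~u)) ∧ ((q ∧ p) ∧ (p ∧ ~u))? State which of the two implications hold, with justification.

(→) This fails. Under u = F, q = F, p = F, the left side is true but the right side is false.

(←) This fails. Under u = F, q = T, p = T, the left side is false but the right side is true.

Neither implication holds.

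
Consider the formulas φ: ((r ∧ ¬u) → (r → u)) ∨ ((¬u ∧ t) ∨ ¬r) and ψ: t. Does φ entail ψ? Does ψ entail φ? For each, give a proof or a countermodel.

(⇒) This fails. Under t = F, r = F, u = F, the left side is true but the right side is false.

(⇐) Assume the antecedent. If t is true, the consequent reduces to true regardless of the other variables. If t is false, the antecedent cannot hold. Either way the consequent holds.

(⇒) fails; (⇐) holds.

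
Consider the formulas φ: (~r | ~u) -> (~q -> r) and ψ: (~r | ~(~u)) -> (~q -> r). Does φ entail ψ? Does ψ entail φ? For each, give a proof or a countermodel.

(⇒) Assume the antecedent. If r is true, (~r | ~(~u)) -> (~q -> r) reduces to true regardless of the other variables. If r is false, the antecedent forces (r = F, q = T, u = F) or (r = F, q = T, u = T), and (~r | ~(~u)) -> (~q -> r) holds there. Either way (~r | ~(~u)) -> (~q -> r) holds.

(⇐) Assume the antecedent. If r is true, (~r | ~u) -> (~q -> r) reduces to true regardless of the other variables. If r is false, the antecedent forces (r = F, q = T, u = F) or (r = F, q = T, u = T), and (~r | ~u) -> (~q -> r) holds there. Either way (~r | ~u) -> (~q -> r) holds.

Equivalent; both directions hold.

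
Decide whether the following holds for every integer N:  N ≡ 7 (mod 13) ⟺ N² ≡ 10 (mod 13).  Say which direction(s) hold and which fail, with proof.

Only the forward implication holds.

[⇒] Suppose N ≡ 7 (mod 13). Write N = 13j + 7. Then (13j + 7)² = 169j² + 182j + 49 = 13(13j² + 14j + 3) + 10, so N² ≡ 10 (mod 13).

[⇐] This fails: take N = 6. Then 6² = 36 ≡ 10 (mod 13), yet 6 ≡ 6 (mod 13), not 7.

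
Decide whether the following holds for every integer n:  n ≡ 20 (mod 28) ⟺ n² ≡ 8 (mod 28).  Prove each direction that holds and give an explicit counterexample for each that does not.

Not equivalent: only (⇒) holds.

[⇒] Suppose n ≡ 20 (mod 28). Write n = 28j + 20. Then (28j + 20)² = 784j² + 1120j + 400 = 28(28j² + 40j + 14) + 8, so n² ≡ 8 (mod 28).

[⇐] This fails: take n = 6. Then 6² = 36 ≡ 8 (mod 28), yet 6 ≡ 6 (mod 28), not 20.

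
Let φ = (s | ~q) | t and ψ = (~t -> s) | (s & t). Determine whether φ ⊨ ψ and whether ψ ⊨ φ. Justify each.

Only the converse holds.

[⇒] This fails. Under q = F, t = F, s = F, the left side is true but the right side is false.

[⇐] Assume the antecedent. If t is true, (s | ~q) | t reduces to true regardless of the other variables. If t is false, the antecedent forces (q = F, t = F, s = T) or (q = T, t = F, s = T), and (s | ~q) | t holds there. Either way (s | ~q) | t holds.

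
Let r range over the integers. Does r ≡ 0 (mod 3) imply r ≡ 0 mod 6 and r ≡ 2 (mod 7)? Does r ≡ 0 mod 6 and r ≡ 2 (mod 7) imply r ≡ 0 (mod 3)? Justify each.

Forward direction. This fails: r = 0 gives 0 ≡ 0 (mod 3) but 0 ≡ 0 (mod 7), so the conjunction on the right does not hold.

Converse. If r ≡ 0 (mod 6) and r ≡ 2 (mod 7), then by the Chinese remainder theorem r ≡ 30 (mod 42). Since 30 ≡ 0 (mod 3) and 3 ∣ 42, we get r ≡ 0 (mod 3).

Not equivalent: only (⇐) holds.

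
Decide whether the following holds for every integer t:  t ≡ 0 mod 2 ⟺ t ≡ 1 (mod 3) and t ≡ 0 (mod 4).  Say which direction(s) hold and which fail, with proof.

[⇒] This fails: t = 0 gives 0 ≡ 0 (mod 2) but 0 ≡ 0 (mod 3), so the conjunction on the right does not hold.

[⇐] Conversely, if t ≡ 1 (mod 3) and t ≡ 0 (mod 4), then by the Chinese remainder theorem t ≡ 4 (mod 12). Since 4 ≡ 0 (mod 2) and 2 ∣ 12, we get t ≡ 0 (mod 2).

Only the reverse direction holds.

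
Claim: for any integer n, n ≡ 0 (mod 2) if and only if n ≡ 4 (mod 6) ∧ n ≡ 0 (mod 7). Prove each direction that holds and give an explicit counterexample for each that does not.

(⇒) This fails: n = 0 gives 0 ≡ 0 (mod 2) but 0 ≡ 0 (mod 6), so the conjunction on the right does not hold.

(⇐) Conversely, if n ≡ 4 (mod 6) and n ≡ 0 (mod 7), then by the Chinese remainder theorem n ≡ 28 (mod 42). Since 28 ≡ 0 (mod 2) and 2 ∣ 42, we get n ≡ 0 (mod 2).

Not equivalent: only (⇐) holds.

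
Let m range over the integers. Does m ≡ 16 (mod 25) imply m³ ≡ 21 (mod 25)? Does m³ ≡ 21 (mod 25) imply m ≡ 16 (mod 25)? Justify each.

Forward direction. Suppose m ≡ 16 (mod 25). Write m = 25j + 16. Then (25j + 16)³ = 15625j³ + 30000j² + 19200j + 4096 = 25(625j³ + 1200j² + 768j + 163) + 21, so m³ ≡ 21 (mod 25).

Converse. Suppose m³ ≡ 21 (mod 25). The only residue r in {0, …, 24} with r³ ≡ 21 (mod 25) is r = 16, so m ≡ 16 (mod 25).

The biconditional holds.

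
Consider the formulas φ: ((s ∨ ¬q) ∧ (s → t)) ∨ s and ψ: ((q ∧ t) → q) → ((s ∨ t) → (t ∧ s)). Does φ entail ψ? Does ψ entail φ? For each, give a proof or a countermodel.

(→) This fails. Under s = T, q = F, t = F, the left side is true but the right side is false.

(←) This fails. Under s = F, q = T, t = F, the left side is false but the right side is true.

Neither direction holds.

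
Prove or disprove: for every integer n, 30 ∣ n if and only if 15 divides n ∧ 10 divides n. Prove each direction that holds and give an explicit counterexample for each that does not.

(⇐) Suppose 15 ∣ n and 10 ∣ n. Any common multiple of 15 and 10 is a multiple of their lcm; here lcm(15, 10) = 15·10/gcd(15, 10) = 150/5 = 30, so 30 ∣ n.

(⇒) If 30 ∣ n, write n = 30q. Since 30 = 2·15, n = 15·(2q), so 15 ∣ n; and since 30 = 3·10, n = 10·(3q), so 10 ∣ n.

Both implications hold.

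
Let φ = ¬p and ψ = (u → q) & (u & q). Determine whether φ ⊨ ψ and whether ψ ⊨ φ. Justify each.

Neither implication holds.

Forward direction. This fails. Under q = F, u = F, p = F, the left side is true but the right side is false.

Converse. This fails. Under q = T, u = T, p = T, the left side is false but the right side is true.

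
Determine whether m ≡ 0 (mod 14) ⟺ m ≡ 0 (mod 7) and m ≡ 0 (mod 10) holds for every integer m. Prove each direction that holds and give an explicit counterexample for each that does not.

Forward direction. This fails: m = 42 gives 42 ≡ 0 (mod 14) but 42 ≡ 2 (mod 10), so the conjunction on the right does not hold.

Converse. If m ≡ 0 (mod 7) and m ≡ 0 (mod 10), then by the Chinese remainder theorem m ≡ 0 (mod 70). Since 0 ≡ 0 (mod 14) and 14 ∣ 70, we get m ≡ 0 (mod 14).

(⇒) fails; (⇐) holds.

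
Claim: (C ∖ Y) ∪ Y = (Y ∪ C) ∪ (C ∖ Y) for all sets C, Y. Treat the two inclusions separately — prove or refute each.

Forward inclusion. Let x ∈ (C ∖ Y) ∪ Y. Then either x ∈ C and x ∉ Y; or x ∈ Y and x ∉ C; or x ∈ C ∩ Y. In each case x ∈ (Y ∪ C) ∪ (C ∖ Y), so (C ∖ Y) ∪ Y ⊆ (Y ∪ C) ∪ (C ∖ Y).

Reverse inclusion. Let x ∈ (Y ∪ C) ∪ (C ∖ Y). Then either x ∈ C and x ∉ Y; or x ∈ Y and x ∉ C; or x ∈ C ∩ Y. In each case x ∈ (C ∖ Y) ∪ Y, so (Y ∪ C) ∪ (C ∖ Y) ⊆ (C ∖ Y) ∪ Y.

Both inclusions hold; the sets are equal.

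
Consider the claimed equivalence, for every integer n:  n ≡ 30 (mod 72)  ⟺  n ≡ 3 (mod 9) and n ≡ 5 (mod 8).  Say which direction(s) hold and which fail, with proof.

[⇒] This fails: n = 30 gives 30 ≡ 30 (mod 72) but 30 ≡ 6 (mod 8), so the conjunction on the right does not hold.

[⇐] This fails: n = 21 satisfies both congruences on the right (21 ≡ 3 mod 9 and 21 ≡ 5 mod 8) yet 21 ≡ 21 (mod 72), not 30.

Neither implication holds.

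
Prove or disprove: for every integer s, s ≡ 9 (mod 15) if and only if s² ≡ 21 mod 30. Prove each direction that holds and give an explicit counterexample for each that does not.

Neither implication holds.

[⇒] This fails: take s = 24. Then 24 ≡ 9 (mod 15), but 24² = 576 ≡ 6 (mod 30), not 21.

[⇐] This fails: take s = 21. Then 21² = 441 ≡ 21 (mod 30), yet 21 ≡ 6 (mod 15), not 9.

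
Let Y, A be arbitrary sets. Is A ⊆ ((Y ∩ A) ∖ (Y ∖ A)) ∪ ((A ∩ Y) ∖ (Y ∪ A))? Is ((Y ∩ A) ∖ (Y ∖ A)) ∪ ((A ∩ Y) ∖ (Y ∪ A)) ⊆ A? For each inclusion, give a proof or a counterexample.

(⟹) This inclusion fails. Take Y = ∅, A = {1}; then 1 ∈ A but 1 ∉ ((Y ∩ A) ∖ (Y ∖ A)) ∪ ((A ∩ Y) ∖ (Y ∪ A)).

(⟸) Let x ∈ ((Y ∩ A) ∖ (Y ∖ A)) ∪ ((A ∩ Y) ∖ (Y ∪ A)). Then x ∈ Y ∩ A, from which x ∈ A.

The sets are not equal: only the reverse inclusion holds.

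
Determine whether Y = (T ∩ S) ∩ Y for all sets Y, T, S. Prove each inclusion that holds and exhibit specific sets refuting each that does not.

(⊆) This inclusion fails. Take Y = {1}, T = ∅, S = ∅; then 1 ∈ Y but 1 ∉ (T ∩ S) ∩ Y.

(⊇) Let x ∈ (T ∩ S) ∩ Y. Then x ∈ Y ∩ T ∩ S, from which x ∈ Y.

The sets are not equal: only the reverse inclusion holds.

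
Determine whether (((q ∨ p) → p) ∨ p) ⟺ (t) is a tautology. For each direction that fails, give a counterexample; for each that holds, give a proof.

(⇒) This fails. Under t = F, p = F, q = F, the left side is true but the right side is false.

(⇐) This fails. Under t = T, p = F, q = T, the left side is false but the right side is true.

Neither implication holds.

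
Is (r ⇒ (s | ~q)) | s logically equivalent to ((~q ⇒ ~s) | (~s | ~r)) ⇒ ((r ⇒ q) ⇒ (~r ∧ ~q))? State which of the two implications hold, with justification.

(←) Assume the antecedent. If r is true, the antecedent forces (r = T, s = F, q = F) or (r = T, s = T, q = F), and (r ⇒ (s | ~q)) | s holds there. If r is false, (r ⇒ (s | ~q)) | s reduces to true regardless of the other variables. Either way (r ⇒ (s | ~q)) | s holds.

(→) This fails. Under r = F, s = F, q = T, the left side is true but the right side is false.

Not equivalent: only (⇐) holds.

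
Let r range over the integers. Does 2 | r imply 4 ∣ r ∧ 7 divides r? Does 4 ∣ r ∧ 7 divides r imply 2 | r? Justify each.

Only the converse holds.

Converse. Suppose 4 ∣ r and 7 ∣ r. Any common multiple of 4 and 7 is a multiple of their lcm; here gcd(4, 7) = 1, so lcm(4, 7) = 4·7 = 28, so 28 ∣ r. Since 2 ∣ 28, it follows that 2 ∣ r.

Forward direction. This fails: take r = 2. Certainly 2 ∣ 2, but 4 ∤ 2.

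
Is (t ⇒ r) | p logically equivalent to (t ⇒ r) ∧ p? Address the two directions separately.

The forward direction fails; the converse holds.

[⇒] This fails. Under t = F, p = F, r = F, the left side is true but the right side is false.

[⇐] Assume the antecedent. If t is true, the antecedent forces (t = T, p = T, r = T), and (t ⇒ r) | p holds there. If t is false, (t ⇒ r) | p reduces to true regardless of the other variables. Either way (t ⇒ r) | p holds.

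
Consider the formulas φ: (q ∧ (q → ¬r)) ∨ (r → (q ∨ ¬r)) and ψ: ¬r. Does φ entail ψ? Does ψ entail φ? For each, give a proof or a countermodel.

Converse. Assume the antecedent. If r is true, the antecedent cannot hold. If r is false, the consequent reduces to true regardless of the other variables. Either way the consequent holds.

Forward direction. This fails. Under r = T, q = T, the left side is true but the right side is false.

(⇒) fails; (⇐) holds.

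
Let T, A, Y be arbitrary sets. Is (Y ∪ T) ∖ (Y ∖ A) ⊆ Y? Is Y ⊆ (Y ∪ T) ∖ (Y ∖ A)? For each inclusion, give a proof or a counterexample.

Neither inclusion holds.

Forward inclusion. This inclusion fails. Take T = {1}, A = ∅, Y = ∅; then 1 ∈ (Y ∪ T) ∖ (Y ∖ A) but 1 ∉ Y.

Reverse inclusion. This inclusion fails. Take T = ∅, A = ∅, Y = {1}; then 1 ∈ Y but 1 ∉ (Y ∪ T) ∖ (Y ∖ A).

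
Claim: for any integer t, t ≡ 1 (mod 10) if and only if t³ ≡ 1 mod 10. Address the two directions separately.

(⟹) Suppose t ≡ 1 (mod 10). Write t = 10j + 1. Then (10j + 1)³ = 1000j³ + 300j² + 30j + 1 = 10(100j³ + 30j² + 3j) + 1, so t³ ≡ 1 (mod 10).

(⟸) Conversely, suppose t³ ≡ 1 (mod 10). The only residue r in {0, …, 9} with r³ ≡ 1 (mod 10) is r = 1, so t ≡ 1 (mod 10).

Both directions hold; the statement is true.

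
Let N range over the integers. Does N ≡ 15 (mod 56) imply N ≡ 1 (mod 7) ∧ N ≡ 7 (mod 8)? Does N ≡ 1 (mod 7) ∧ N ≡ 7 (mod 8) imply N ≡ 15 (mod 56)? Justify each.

[⇐] If N ≡ 1 (mod 7) and N ≡ 7 (mod 8), then by the Chinese remainder theorem N ≡ 15 (mod 56). This is exactly N ≡ 15 (mod 56).

[⇒] Suppose N ≡ 15 (mod 56); write N = 56j + 15. Since 7 ∣ 56, reducing mod 7 gives N ≡ 15 ≡ 1 (mod 7); since 8 ∣ 56, reducing mod 8 gives N ≡ 15 ≡ 7 (mod 8).

Both directions hold; the statement is true.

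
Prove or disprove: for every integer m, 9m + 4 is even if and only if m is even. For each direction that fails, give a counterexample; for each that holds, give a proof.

Converse. Suppose m is even; write m = 2j. Then 9m + 4 = 9·(2j) + 4 = 2·9j + 4, which is even.

Forward direction. Suppose 9m + 4 is even. Since 9 is odd, 9m and m have the same parity, so 9m + 4 ≡ m + 4 (mod 2). As 4 is even, 9m + 4 is even exactly when m is even. Thus m is even.

Both implications hold.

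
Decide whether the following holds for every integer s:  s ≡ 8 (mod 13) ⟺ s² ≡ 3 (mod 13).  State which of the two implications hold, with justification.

(⇒) This fails: take s = 8. Then 8 ≡ 8 (mod 13), but 8² = 64 ≡ 12 (mod 13), not 3.

(⇐) This fails: take s = 4. Then 4² = 16 ≡ 3 (mod 13), yet 4 ≡ 4 (mod 13), not 8.

Neither direction holds.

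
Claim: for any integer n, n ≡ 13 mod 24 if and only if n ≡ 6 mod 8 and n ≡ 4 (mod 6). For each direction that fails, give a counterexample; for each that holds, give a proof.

Neither implication holds.

(→) This fails: n = 13 gives 13 ≡ 13 (mod 24) but 13 ≡ 5 (mod 8), so the conjunction on the right does not hold.

(←) This fails: n = 22 satisfies both congruences on the right (22 ≡ 6 mod 8 and 22 ≡ 4 mod 6) yet 22 ≡ 22 (mod 24), not 13.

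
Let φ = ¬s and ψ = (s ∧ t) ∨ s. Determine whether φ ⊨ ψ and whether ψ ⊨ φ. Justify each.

Neither implication holds.

Forward direction. This fails. Under t = F, s = F, the left side is true but the right side is false.

Converse. This fails. Under t = F, s = T, the left side is false but the right side is true.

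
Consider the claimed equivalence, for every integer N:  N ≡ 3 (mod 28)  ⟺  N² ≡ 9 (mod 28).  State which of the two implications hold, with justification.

(⇒) holds; (⇐) fails.

(→) Suppose N ≡ 3 (mod 28). Write N = 28j + 3. Then (28j + 3)² = 784j² + 168j + 9 = 28(28j² + 6j) + 9, so N² ≡ 9 (mod 28).

(←) This fails: take N = 11. Then 11² = 121 ≡ 9 (mod 28), yet 11 ≡ 11 (mod 28), not 3.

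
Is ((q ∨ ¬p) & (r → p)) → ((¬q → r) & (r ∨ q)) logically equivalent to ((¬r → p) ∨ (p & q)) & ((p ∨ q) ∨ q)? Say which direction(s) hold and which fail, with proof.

Converse. Assume the antecedent. If q is true, the consequent reduces to true regardless of the other variables. If q is false, the antecedent forces (q = F, r = F, p = T) or (q = F, r = T, p = T), and the consequent holds there. Either way the consequent holds.

Forward direction. This fails. Under q = T, r = F, p = F, the left side is true but the right side is false.

Only the converse holds.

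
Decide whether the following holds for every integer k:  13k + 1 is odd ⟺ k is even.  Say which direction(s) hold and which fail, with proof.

(⇒) Suppose 13k + 1 is odd. Since 13 is odd, 13k and k have the same parity, so 13k + 1 ≡ k + 1 (mod 2). As 1 is odd, 13k + 1 is odd exactly when k is even. Thus k is even.

(⇐) Conversely, suppose k is even; write k = 2j. Then 13k + 1 = 13·(2j) + 1 = 2·13j + 1, which is odd.

The biconditional holds.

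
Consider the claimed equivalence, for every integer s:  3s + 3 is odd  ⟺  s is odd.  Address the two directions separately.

[⇒] This fails: s = 6 gives 3s + 3 = 21, which is odd, but 6 is even, not odd.

[⇐] This also fails: s = 7 is odd, but 3s + 3 = 24 is even, not odd.

Neither implication holds.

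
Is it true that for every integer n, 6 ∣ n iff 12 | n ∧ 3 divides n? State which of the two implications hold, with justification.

Only the converse holds.

(⟹) This fails: take n = 6. Certainly 6 ∣ 6, but 12 ∤ 6.

(⟸) Suppose 12 ∣ n and 3 ∣ n. Any common multiple of 12 and 3 is a multiple of their lcm; here lcm(12, 3) = 12·3/gcd(12, 3) = 36/3 = 12, so 12 ∣ n. Since 6 ∣ 12, it follows that 6 ∣ n.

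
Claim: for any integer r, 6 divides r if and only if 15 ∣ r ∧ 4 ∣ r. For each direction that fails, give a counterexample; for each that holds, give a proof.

(⟹) This fails: take r = 6. Certainly 6 ∣ 6, but 15 ∤ 6.

(⟸) Suppose 15 ∣ r and 4 ∣ r. Any common multiple of 15 and 4 is a multiple of their lcm; here gcd(15, 4) = 1, so lcm(15, 4) = 15·4 = 60, so 60 ∣ r. Since 6 ∣ 60, it follows that 6 ∣ r.

Only the reverse direction holds.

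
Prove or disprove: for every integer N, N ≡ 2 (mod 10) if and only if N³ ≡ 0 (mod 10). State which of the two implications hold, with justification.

Both directions fail.

[⇒] This fails: take N = 2. Then 2 ≡ 2 (mod 10), but 2³ = 8 ≡ 8 (mod 10), not 0.

[⇐] This fails: take N = 0. Then 0³ = 0 ≡ 0 (mod 10), yet 0 ≡ 0 (mod 10), not 2.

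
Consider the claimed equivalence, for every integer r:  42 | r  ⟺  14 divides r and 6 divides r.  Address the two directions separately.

Forward direction. If 42 ∣ r, write r = 42q. Since 42 = 3·14, r = 14·(3q), so 14 ∣ r; and since 42 = 7·6, r = 6·(7q), so 6 ∣ r.

Converse. Suppose 14 ∣ r and 6 ∣ r. Any common multiple of 14 and 6 is a multiple of their lcm; here lcm(14, 6) = 14·6/gcd(14, 6) = 84/2 = 42, so 42 ∣ r.

Equivalent; both directions hold.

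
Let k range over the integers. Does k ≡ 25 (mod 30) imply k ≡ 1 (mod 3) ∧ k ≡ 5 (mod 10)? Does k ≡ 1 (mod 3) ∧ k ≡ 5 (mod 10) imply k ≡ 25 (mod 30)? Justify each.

Both directions hold.

[⇒] Suppose k ≡ 25 (mod 30); write k = 30j + 25. Since 3 ∣ 30, reducing mod 3 gives k ≡ 25 ≡ 1 (mod 3); since 10 ∣ 30, reducing mod 10 gives k ≡ 25 ≡ 5 (mod 10).

[⇐] Conversely, if k ≡ 1 (mod 3) and k ≡ 5 (mod 10), then by the Chinese remainder theorem k ≡ 25 (mod 30). This is exactly k ≡ 25 (mod 30).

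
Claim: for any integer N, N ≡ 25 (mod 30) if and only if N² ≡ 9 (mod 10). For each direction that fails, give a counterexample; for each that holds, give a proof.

[⇒] This fails: take N = 25. Then 25 ≡ 25 (mod 30), but 25² = 625 ≡ 5 (mod 10), not 9.

[⇐] This fails: take N = 3. Then 3² = 9 ≡ 9 (mod 10), yet 3 ≡ 3 (mod 30), not 25.

(⇒) fails and (⇐) fails.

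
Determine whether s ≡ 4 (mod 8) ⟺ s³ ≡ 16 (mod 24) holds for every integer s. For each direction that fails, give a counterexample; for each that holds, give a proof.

[⇒] This fails: take s = 12. Then 12 ≡ 4 (mod 8), but 12³ = 1728 ≡ 0 (mod 24), not 16.

[⇐] This fails: take s = 10. Then 10³ = 1000 ≡ 16 (mod 24), yet 10 ≡ 2 (mod 8), not 4.

(⇒) fails and (⇐) fails.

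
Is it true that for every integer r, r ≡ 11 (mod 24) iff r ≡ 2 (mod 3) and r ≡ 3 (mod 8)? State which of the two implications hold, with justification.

Both directions hold; the statement is true.

(→) Suppose r ≡ 11 (mod 24); write r = 24j + 11. Since 3 ∣ 24, reducing mod 3 gives r ≡ 11 ≡ 2 (mod 3); since 8 ∣ 24, reducing mod 8 gives r ≡ 11 ≡ 3 (mod 8).

(←) Conversely, if r ≡ 2 (mod 3) and r ≡ 3 (mod 8), then by the Chinese remainder theorem r ≡ 11 (mod 24). This is exactly r ≡ 11 (mod 24).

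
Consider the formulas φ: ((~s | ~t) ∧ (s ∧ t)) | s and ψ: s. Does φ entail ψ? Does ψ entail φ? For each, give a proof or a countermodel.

(⟸) Assume the antecedent. If s is true, ((~s | ~t) ∧ (s ∧ t)) | s reduces to true regardless of the other variables. If s is false, the antecedent cannot hold. Either way ((~s | ~t) ∧ (s ∧ t)) | s holds.

(⟹) Assume the antecedent. If s is true, s reduces to true regardless of the other variables. If s is false, the antecedent cannot hold. Either way s holds.

Equivalent; both directions hold.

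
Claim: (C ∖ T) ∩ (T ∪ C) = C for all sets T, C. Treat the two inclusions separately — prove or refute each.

Forward inclusion. Let x ∈ (C ∖ T) ∩ (T ∪ C). Then x ∈ C and x ∉ T, from which x ∈ C.

Reverse inclusion. This inclusion fails. Take T = {1}, C = {1}; then 1 ∈ C but 1 ∉ (C ∖ T) ∩ (T ∪ C).

(⊆) holds; (⊇) fails.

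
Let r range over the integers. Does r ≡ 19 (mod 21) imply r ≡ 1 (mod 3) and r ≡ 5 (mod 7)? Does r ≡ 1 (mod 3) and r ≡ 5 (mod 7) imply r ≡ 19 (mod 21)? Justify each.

Both directions hold.

(→) Suppose r ≡ 19 (mod 21); write r = 21j + 19. Since 3 ∣ 21, reducing mod 3 gives r ≡ 19 ≡ 1 (mod 3); since 7 ∣ 21, reducing mod 7 gives r ≡ 19 ≡ 5 (mod 7).

(←) Conversely, if r ≡ 1 (mod 3) and r ≡ 5 (mod 7), then by the Chinese remainder theorem r ≡ 19 (mod 21). This is exactly r ≡ 19 (mod 21).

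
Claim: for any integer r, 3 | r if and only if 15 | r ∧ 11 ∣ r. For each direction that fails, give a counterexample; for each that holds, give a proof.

(⇒) fails; (⇐) holds.

(←) Suppose 15 ∣ r and 11 ∣ r. Any common multiple of 15 and 11 is a multiple of their lcm; here gcd(15, 11) = 1, so lcm(15, 11) = 15·11 = 165, so 165 ∣ r. Since 3 ∣ 165, it follows that 3 ∣ r.

(→) This fails: take r = 3. Certainly 3 ∣ 3, but 15 ∤ 3.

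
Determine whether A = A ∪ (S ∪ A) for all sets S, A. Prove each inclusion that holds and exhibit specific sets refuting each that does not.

Only the forward inclusion holds.

Forward inclusion. Let x ∈ A. Then either x ∈ A and x ∉ S; or x ∈ S ∩ A. In each case x ∈ A ∪ (S ∪ A), so A ⊆ A ∪ (S ∪ A).

Reverse inclusion. This inclusion fails. Take S = {1}, A = ∅; then 1 ∈ A ∪ (S ∪ A) but 1 ∉ A.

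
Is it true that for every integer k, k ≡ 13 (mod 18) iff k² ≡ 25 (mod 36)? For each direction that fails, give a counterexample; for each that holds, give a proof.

(⇒) holds; (⇐) fails.

Forward direction. Suppose k ≡ 13 (mod 18). Working modulo 36, k ∈ {13, 31}; for each such r, r² ≡ 25 (mod 36).

Converse. This fails: take k = 5. Then 5² = 25 ≡ 25 (mod 36), yet 5 ≡ 5 (mod 18), not 13.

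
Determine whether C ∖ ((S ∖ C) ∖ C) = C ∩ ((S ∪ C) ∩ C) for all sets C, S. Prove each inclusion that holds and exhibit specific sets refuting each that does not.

Forward inclusion. Let x ∈ C ∖ ((S ∖ C) ∖ C). Then either x ∈ C and x ∉ S; or x ∈ C ∩ S. In each case x ∈ C ∩ ((S ∪ C) ∩ C), so C ∖ ((S ∖ C) ∖ C) ⊆ C ∩ ((S ∪ C) ∩ C).

Reverse inclusion. Let x ∈ C ∩ ((S ∪ C) ∩ C). Then either x ∈ C and x ∉ S; or x ∈ C ∩ S. In each case x ∈ C ∖ ((S ∖ C) ∖ C), so C ∩ ((S ∪ C) ∩ C) ⊆ C ∖ ((S ∖ C) ∖ C).

Both inclusions hold.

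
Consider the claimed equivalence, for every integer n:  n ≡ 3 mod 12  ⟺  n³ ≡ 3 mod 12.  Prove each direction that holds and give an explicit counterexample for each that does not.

The biconditional holds.

(⇐) For the converse, argue contrapositively. If n ≢ 3 (mod 12), then n is congruent to one of 0, 1, 2, 4, 5, 6, 7, 8, 9, 10, 11 modulo 12, and these give n³ ≡ 0, 1, 8, 4, 5, 0, 7, 8, 9, 4, 11 respectively — never 3.

(⇒) Suppose n ≡ 3 mod 12. Write n = 12j + 3. Then (12j + 3)³ = 1728j³ + 1296j² + 324j + 27 = 12(144j³ + 108j² + 27j + 2) + 3, so n³ ≡ 3 (mod 12).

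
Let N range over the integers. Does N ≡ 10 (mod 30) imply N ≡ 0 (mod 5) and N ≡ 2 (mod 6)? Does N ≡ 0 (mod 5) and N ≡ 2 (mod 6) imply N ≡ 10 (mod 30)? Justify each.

(⟹) This fails: N = 10 gives 10 ≡ 10 (mod 30) but 10 ≡ 4 (mod 6), so the conjunction on the right does not hold.

(⟸) This fails: N = 20 satisfies both congruences on the right (20 ≡ 0 mod 5 and 20 ≡ 2 mod 6) yet 20 ≡ 20 (mod 30), not 10.

Neither implication holds.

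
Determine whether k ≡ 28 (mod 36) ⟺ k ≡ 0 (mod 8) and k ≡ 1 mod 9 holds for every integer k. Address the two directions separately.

(⟹) This fails: k = 28 gives 28 ≡ 28 (mod 36) but 28 ≡ 4 (mod 8), so the conjunction on the right does not hold.

(⟸) Conversely, if k ≡ 0 (mod 8) and k ≡ 1 (mod 9), then by the Chinese remainder theorem k ≡ 64 (mod 72). Since 64 ≡ 28 (mod 36) and 36 ∣ 72, we get k ≡ 28 (mod 36).

Not equivalent: only (⇐) holds.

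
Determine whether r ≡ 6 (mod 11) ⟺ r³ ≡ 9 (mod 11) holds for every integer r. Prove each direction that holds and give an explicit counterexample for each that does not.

Both directions fail.

(⟹) This fails: take r = 6. Then 6 ≡ 6 (mod 11), but 6³ = 216 ≡ 7 (mod 11), not 9.

(⟸) This fails: take r = 4. Then 4³ = 64 ≡ 9 (mod 11), yet 4 ≡ 4 (mod 11), not 6.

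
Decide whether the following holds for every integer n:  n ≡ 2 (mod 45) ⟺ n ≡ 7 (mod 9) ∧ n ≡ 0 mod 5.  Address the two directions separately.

[⇒] This fails: n = 2 gives 2 ≡ 2 (mod 45) but 2 ≡ 2 (mod 9), so the conjunction on the right does not hold.

[⇐] This fails: n = 25 satisfies both congruences on the right (25 ≡ 7 mod 9 and 25 ≡ 0 mod 5) yet 25 ≡ 25 (mod 45), not 2.

Neither implication holds.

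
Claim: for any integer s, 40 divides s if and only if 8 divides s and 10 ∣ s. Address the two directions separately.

(⟹) If 40 ∣ s, write s = 40q. Since 40 = 5·8, s = 8·(5q), so 8 ∣ s; and since 40 = 4·10, s = 10·(4q), so 10 ∣ s.

(⟸) Suppose 8 ∣ s and 10 ∣ s. Any common multiple of 8 and 10 is a multiple of their lcm; here lcm(8, 10) = 8·10/gcd(8, 10) = 80/2 = 40, so 40 ∣ s.

The biconditional holds.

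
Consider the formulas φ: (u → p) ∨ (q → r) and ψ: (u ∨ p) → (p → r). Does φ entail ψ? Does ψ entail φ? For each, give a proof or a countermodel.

(⇒) fails and (⇐) fails.

(⟹) This fails. Under p = T, r = F, u = F, q = F, the left side is true but the right side is false.

(⟸) This fails. Under p = F, r = F, u = T, q = T, the left side is false but the right side is true.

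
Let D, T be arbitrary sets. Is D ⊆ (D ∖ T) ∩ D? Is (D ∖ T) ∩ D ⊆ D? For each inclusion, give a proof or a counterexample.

(⊆) This inclusion fails. Take D = {1}, T = {1}; then 1 ∈ D but 1 ∉ (D ∖ T) ∩ D.

(⊇) Let x ∈ (D ∖ T) ∩ D. Then x ∈ D and x ∉ T, from which x ∈ D.

Only the reverse inclusion holds.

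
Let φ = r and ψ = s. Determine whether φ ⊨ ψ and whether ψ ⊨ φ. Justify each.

Neither direction holds.

(⇒) This fails. Under r = T, s = F, the left side is true but the right side is false.

(⇐) This fails. Under r = F, s = T, the left side is false but the right side is true.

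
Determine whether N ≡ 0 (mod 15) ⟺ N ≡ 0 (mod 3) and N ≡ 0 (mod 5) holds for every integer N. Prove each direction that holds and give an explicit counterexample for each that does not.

(⇒) Suppose N ≡ 0 (mod 15); write N = 15j + 0. Since 3 ∣ 15, reducing mod 3 gives N ≡ 0 (mod 3); since 5 ∣ 15, reducing mod 5 gives N ≡ 0 (mod 5).

(⇐) Conversely, if N ≡ 0 (mod 3) and N ≡ 0 (mod 5), then by the Chinese remainder theorem N ≡ 0 (mod 15). This is exactly N ≡ 0 (mod 15).

The biconditional holds.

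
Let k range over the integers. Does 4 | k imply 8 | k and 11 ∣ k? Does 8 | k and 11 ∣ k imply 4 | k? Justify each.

(⇐) Suppose 8 ∣ k and 11 ∣ k. Any common multiple of 8 and 11 is a multiple of their lcm; here gcd(8, 11) = 1, so lcm(8, 11) = 8·11 = 88, so 88 ∣ k. Since 4 ∣ 88, it follows that 4 ∣ k.

(⇒) This fails: take k = 4. Certainly 4 ∣ 4, but 8 ∤ 4.

The forward direction fails; the converse holds.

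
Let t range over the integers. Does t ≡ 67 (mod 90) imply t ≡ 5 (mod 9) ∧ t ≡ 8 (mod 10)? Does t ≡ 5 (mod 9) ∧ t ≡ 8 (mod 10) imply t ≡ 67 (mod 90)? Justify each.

Both directions fail.

(⇒) This fails: t = 67 gives 67 ≡ 67 (mod 90) but 67 ≡ 4 (mod 9), so the conjunction on the right does not hold.

(⇐) This fails: t = 68 satisfies both congruences on the right (68 ≡ 5 mod 9 and 68 ≡ 8 mod 10) yet 68 ≡ 68 (mod 90), not 67.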